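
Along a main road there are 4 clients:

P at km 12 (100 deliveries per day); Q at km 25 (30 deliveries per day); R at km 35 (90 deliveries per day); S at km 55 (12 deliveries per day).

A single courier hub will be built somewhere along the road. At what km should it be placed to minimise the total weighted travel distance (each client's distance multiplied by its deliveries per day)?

For a sum of weighted absolute distances on a line, the optimum is the weighted median (not the mean). Total weight W = 232; half-weight = 116.
Sort by position and accumulate weight:
  km 12 (P, w=100) → cum 100
  km 25 (Q, w=30) → cum 130  ≥ 116 → median here
  km 35 (R, w=90) → cum 220
  km 55 (S, w=12) → cum 232
Optimal location: km 25.

x = 25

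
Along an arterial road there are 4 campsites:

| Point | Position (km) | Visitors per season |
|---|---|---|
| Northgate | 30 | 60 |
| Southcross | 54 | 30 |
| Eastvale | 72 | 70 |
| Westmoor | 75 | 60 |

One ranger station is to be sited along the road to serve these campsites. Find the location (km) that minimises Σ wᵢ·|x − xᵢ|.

x = 72

For a sum of weighted absolute distances on a line, the optimum is the weighted median (not the mean). Total weight W = 220; half-weight = 110.
Sort by position and accumulate weight:
  km 30 (Northgate, w=60) → cum 60
  km 54 (Southcross, w=30) → cum 90
  km 72 (Eastvale, w=70) → cum 160  ≥ 110 → median here
  km 75 (Westmoor, w=60) → cum 220
Optimal location: km 72.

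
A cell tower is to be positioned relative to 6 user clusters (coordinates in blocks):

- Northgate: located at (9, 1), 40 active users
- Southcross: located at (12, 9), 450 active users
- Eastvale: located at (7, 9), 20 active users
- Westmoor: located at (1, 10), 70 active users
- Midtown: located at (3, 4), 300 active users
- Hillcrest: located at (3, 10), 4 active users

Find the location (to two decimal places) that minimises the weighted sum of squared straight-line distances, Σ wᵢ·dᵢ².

(7.79, 7.02)

The minimiser of Σwᵢ‖p−pᵢ‖² is the weighted centroid p* = (Σwᵢpᵢ)/(Σwᵢ).
Σwᵢ = 884.
Σwᵢxᵢ = 40·9 + 450·12 + 20·7 + 70·1 + 300·3 + 4·3 = 6882.
Σwᵢyᵢ = 40·1 + 450·9 + 20·9 + 70·10 + 300·4 + 4·10 = 6210.
x* = 6882/884 = 7.79, y* = 6210/884 = 7.02.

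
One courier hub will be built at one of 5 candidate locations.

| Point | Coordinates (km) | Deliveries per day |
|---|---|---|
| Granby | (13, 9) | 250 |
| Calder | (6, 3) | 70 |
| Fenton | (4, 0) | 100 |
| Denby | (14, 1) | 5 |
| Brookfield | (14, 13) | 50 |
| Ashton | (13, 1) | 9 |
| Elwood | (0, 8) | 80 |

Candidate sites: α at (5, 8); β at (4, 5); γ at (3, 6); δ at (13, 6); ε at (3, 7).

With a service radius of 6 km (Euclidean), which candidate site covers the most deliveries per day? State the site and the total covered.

δ, covering 264

Coverage radius r = 6 km; a point is covered iff (Δx)²+(Δy)² ≤ 6² = 36.
  α (5, 8): covers {Calder, Elwood} → 150
  β (4, 5): covers {Calder, Fenton, Elwood} → 250
  γ (3, 6): covers {Calder, Elwood} → 150
  δ (13, 6): covers {Granby, Denby, Ashton} → 264
  ε (3, 7): covers {Calder, Elwood} → 150
Maximum coverage at δ: 264 deliveries per day.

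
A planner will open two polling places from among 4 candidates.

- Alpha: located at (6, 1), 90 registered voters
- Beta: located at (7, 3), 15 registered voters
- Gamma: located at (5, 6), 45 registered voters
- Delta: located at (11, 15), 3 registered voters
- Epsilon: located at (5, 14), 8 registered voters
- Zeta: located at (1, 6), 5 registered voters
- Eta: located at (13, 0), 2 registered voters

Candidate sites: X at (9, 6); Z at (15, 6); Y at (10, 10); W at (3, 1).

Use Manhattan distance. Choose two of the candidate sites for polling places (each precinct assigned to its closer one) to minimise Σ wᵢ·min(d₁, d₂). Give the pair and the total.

{X, W}, total 709

Evaluate every pair (each demand assigned to the nearer of the two):
  {X, W}: total = 709
  {Y, W}: total = 822
  {Z, W}: total = 885
  {X, Y}: total = 1125
  {X, Z}: total = 1160
  {Z, Y}: total = 1896
Best pair: {X, W} with total 709.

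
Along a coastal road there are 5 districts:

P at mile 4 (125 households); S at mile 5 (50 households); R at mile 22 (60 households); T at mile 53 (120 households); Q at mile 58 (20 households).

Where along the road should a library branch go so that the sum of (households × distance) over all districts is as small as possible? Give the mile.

x = 22

For a sum of weighted absolute distances on a line, the optimum is the weighted median (not the mean). Total weight W = 375; half-weight = 187.5.
Sort by position and accumulate weight:
  mile 4 (P, w=125) → cum 125
  mile 5 (S, w=50) → cum 175
  mile 22 (R, w=60) → cum 235  ≥ 187.5 → median here
  mile 53 (T, w=120) → cum 355
  mile 58 (Q, w=20) → cum 375
Optimal location: mile 22.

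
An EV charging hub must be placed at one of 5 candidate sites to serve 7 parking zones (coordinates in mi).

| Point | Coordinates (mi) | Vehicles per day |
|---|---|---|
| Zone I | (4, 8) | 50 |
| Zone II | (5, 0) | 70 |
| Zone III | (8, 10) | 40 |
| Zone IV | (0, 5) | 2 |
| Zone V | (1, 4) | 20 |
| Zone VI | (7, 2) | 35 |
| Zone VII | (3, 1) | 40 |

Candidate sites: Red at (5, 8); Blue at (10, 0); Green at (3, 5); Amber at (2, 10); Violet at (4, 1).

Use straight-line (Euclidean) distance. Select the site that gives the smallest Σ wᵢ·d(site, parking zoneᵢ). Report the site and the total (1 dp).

Violet, total 1089.8 mi

Total weighted distance at each candidate:
  Red (5, 8): total = 1391.6
  Blue (10, 0): total = 1886.3
  Green (3, 5): total = 1203.6
  Amber (2, 10): total = 1937.1
  Violet (4, 1): total = 1089.8
Minimum is at Violet with total 1089.8 mi.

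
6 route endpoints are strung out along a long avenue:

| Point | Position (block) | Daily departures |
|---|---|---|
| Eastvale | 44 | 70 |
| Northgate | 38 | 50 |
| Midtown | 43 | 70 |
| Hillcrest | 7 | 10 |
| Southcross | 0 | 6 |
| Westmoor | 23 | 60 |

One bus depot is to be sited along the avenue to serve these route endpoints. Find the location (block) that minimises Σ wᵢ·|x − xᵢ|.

x = 43

For a sum of weighted absolute distances on a line, the optimum is the weighted median (not the mean). Total weight W = 266; half-weight = 133.
Sort by position and accumulate weight:
  block 0 (Southcross, w=6) → cum 6
  block 7 (Hillcrest, w=10) → cum 16
  block 23 (Westmoor, w=60) → cum 76
  block 38 (Northgate, w=50) → cum 126
  block 43 (Midtown, w=70) → cum 196  ≥ 133 → median here
  block 44 (Eastvale, w=70) → cum 266
Optimal location: block 43.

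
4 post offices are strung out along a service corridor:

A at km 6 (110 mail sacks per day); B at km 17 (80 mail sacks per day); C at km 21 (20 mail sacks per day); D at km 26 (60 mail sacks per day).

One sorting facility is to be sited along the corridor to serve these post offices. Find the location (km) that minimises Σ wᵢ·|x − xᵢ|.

For a sum of weighted absolute distances on a line, the optimum is the weighted median (not the mean). Total weight W = 270; half-weight = 135.
Sort by position and accumulate weight:
  km 6 (A, w=110) → cum 110
  km 17 (B, w=80) → cum 190  ≥ 135 → median here
  km 21 (C, w=20) → cum 210
  km 26 (D, w=60) → cum 270
Optimal location: km 17.

x = 17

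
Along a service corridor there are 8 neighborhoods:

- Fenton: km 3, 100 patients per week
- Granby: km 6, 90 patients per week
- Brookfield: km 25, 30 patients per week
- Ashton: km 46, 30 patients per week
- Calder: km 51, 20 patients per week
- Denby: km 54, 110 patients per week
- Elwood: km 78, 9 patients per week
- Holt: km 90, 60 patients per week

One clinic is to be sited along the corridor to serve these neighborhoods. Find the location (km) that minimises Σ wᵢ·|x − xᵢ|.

For a sum of weighted absolute distances on a line, the optimum is the weighted median (not the mean). Total weight W = 449; half-weight = 224.5.
Sort by position and accumulate weight:
  km 3 (Fenton, w=100) → cum 100
  km 6 (Granby, w=90) → cum 190
  km 25 (Brookfield, w=30) → cum 220
  km 46 (Ashton, w=30) → cum 250  ≥ 224.5 → median here
  km 51 (Calder, w=20) → cum 270
  km 54 (Denby, w=110) → cum 380
  km 78 (Elwood, w=9) → cum 389
  km 90 (Holt, w=60) → cum 449
Optimal location: km 46.

x = 46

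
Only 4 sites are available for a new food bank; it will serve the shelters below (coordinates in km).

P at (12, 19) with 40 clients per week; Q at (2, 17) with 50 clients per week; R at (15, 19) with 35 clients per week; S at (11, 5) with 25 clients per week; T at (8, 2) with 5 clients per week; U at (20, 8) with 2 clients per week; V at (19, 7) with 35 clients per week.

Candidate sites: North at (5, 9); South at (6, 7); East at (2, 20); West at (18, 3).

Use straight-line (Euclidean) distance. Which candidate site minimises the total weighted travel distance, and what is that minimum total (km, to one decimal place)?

North, total 2153.8 km

Total weighted distance at each candidate:
  North (5, 9): total = 2153.8
  South (6, 7): total = 2244.8
  East (2, 20): total = 2332.8
  West (18, 3): total = 2703.6
Minimum is at North with total 2153.8 km.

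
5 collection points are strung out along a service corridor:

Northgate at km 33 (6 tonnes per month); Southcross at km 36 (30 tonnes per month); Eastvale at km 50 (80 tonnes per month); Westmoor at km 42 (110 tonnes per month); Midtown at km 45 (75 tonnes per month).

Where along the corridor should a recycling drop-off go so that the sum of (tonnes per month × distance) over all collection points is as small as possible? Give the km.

x = 45

For a sum of weighted absolute distances on a line, the optimum is the weighted median (not the mean). Total weight W = 301; half-weight = 150.5.
Sort by position and accumulate weight:
  km 33 (Northgate, w=6) → cum 6
  km 36 (Southcross, w=30) → cum 36
  km 42 (Westmoor, w=110) → cum 146
  km 45 (Midtown, w=75) → cum 221  ≥ 150.5 → median here
  km 50 (Eastvale, w=80) → cum 301
Optimal location: km 45.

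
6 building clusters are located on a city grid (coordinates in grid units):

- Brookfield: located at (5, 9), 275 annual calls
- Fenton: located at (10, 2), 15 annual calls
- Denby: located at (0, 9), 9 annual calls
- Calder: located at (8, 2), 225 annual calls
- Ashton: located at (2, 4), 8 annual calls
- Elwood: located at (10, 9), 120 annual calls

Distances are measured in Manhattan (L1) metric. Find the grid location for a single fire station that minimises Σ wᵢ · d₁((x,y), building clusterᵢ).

(8, 9)

Manhattan distance separates: Σwᵢ(|x−xᵢ|+|y−yᵢ|) = Σwᵢ|x−xᵢ| + Σwᵢ|y−yᵢ|, so x and y are optimised independently as 1-D weighted medians.
Total weight W = 652; half = 326.
x-coordinate, sorted with cumulative weight:
  x=0 (Denby, w=9) cum 9
  x=2 (Ashton, w=8) cum 17
  x=5 (Brookfield, w=275) cum 292
  x=8 (Calder, w=225) cum 517  ← median
  x=10 (Fenton, w=15) cum 532
  x=10 (Elwood, w=120) cum 652
⇒ x* = 8
y-coordinate, sorted with cumulative weight:
  y=2 (Fenton, w=15) cum 15
  y=2 (Calder, w=225) cum 240
  y=4 (Ashton, w=8) cum 248
  y=9 (Brookfield, w=275) cum 523  ← median
  y=9 (Denby, w=9) cum 532
  y=9 (Elwood, w=120) cum 652
⇒ y* = 9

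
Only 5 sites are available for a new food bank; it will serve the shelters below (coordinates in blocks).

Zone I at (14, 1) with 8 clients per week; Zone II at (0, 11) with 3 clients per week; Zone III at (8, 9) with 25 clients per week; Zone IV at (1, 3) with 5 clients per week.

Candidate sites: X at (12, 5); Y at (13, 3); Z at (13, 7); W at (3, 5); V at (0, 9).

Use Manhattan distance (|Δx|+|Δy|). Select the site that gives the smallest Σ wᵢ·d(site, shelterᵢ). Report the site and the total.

Z, total 362 blocks

Total weighted distance at each candidate:
  X (12, 5): total = 367
  Y (13, 3): total = 422
  Z (13, 7): total = 362
  W (3, 5): total = 392
  V (0, 9): total = 417
Minimum is at Z with total 362 blocks.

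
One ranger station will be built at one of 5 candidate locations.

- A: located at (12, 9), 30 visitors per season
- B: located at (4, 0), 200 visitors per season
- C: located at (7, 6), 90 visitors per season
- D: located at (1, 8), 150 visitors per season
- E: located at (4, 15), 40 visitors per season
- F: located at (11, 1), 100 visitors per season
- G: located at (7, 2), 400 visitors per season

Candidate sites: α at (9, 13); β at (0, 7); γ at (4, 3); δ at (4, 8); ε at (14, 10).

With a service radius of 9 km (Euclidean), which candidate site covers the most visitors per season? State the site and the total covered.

Coverage radius r = 9 km; a point is covered iff (Δx)²+(Δy)² ≤ 9² = 81.
  α (9, 13): covers {A, C, E} → 160
  β (0, 7): covers {B, C, D, E, G} → 880
  γ (4, 3): covers {B, C, D, F, G} → 940
  δ (4, 8): covers {A, B, C, D, E, G} → 910
  ε (14, 10): covers {A, C} → 120
Maximum coverage at γ: 940 visitors per season.

γ, covering 940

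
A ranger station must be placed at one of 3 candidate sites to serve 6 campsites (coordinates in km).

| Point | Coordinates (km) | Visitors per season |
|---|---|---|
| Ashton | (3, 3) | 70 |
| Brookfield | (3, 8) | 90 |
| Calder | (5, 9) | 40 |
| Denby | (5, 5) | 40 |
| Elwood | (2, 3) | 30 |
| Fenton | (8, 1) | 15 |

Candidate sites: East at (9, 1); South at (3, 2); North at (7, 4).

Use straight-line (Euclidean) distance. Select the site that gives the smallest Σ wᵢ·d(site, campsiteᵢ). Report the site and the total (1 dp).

Total weighted distance at each candidate:
  East (9, 1): total = 2089.9
  South (3, 2): total = 1164.3
  North (7, 4): total = 1303.0
Minimum is at South with total 1164.3 km.

South, total 1164.3 km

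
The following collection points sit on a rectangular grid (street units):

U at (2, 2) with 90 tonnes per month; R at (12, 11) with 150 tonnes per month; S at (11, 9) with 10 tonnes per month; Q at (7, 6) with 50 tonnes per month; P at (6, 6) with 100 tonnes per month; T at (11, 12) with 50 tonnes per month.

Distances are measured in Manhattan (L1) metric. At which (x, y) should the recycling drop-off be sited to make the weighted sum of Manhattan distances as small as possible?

Manhattan distance separates: Σwᵢ(|x−xᵢ|+|y−yᵢ|) = Σwᵢ|x−xᵢ| + Σwᵢ|y−yᵢ|, so x and y are optimised independently as 1-D weighted medians.
Total weight W = 450; half = 225.
x-coordinate, sorted with cumulative weight:
  x=2 (U, w=90) cum 90
  x=6 (P, w=100) cum 190
  x=7 (Q, w=50) cum 240  ← median
  x=11 (S, w=10) cum 250
  x=11 (T, w=50) cum 300
  x=12 (R, w=150) cum 450
⇒ x* = 7
y-coordinate, sorted with cumulative weight:
  y=2 (U, w=90) cum 90
  y=6 (Q, w=50) cum 140
  y=6 (P, w=100) cum 240  ← median
  y=9 (S, w=10) cum 250
  y=11 (R, w=150) cum 400
  y=12 (T, w=50) cum 450
⇒ y* = 6

(7, 6)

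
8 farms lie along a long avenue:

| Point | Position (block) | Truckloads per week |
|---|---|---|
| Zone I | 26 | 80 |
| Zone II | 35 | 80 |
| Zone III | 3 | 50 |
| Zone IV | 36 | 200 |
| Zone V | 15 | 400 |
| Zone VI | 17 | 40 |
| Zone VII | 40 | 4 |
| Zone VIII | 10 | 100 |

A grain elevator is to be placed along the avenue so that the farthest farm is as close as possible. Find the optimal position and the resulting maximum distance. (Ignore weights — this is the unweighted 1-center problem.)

The 1-center on a line is the midpoint of the two extreme points: leftmost at 3, rightmost at 40.
Optimal location = (3 + 40)/2 = 21.5; maximum distance = (40 − 3)/2 = 18.5.

location 21.5, max distance 18.5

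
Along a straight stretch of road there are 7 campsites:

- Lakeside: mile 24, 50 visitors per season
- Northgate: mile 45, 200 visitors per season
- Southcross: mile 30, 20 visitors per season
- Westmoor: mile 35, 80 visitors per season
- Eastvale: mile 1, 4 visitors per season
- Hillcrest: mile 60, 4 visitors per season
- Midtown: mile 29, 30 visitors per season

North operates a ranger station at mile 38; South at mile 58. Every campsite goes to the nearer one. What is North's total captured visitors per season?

The indifferent point is the midpoint (38+58)/2 = 48; campsites left of it (closer to North at 38) go to North, those right go to South.
  Eastvale at 1 (w=4) → North
  Lakeside at 24 (w=50) → North
  Midtown at 29 (w=30) → North
  Southcross at 30 (w=20) → North
  Westmoor at 35 (w=80) → North
  Northgate at 45 (w=200) → North
  Hillcrest at 60 (w=4) → South
North captures 384; South captures 4.

384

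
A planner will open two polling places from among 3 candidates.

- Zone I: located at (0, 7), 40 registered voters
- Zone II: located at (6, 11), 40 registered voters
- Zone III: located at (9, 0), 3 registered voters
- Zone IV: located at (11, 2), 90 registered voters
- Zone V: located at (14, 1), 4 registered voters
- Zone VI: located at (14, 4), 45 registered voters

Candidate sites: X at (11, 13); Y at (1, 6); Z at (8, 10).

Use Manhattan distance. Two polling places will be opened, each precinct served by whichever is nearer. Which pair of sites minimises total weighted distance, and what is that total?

Evaluate every pair (each demand assigned to the nearer of the two):
  {Y, Z}: total = 1823
  {X, Y}: total = 1992
  {X, Z}: total = 2183
Best pair: {Y, Z} with total 1823.

{Y, Z}, total 1823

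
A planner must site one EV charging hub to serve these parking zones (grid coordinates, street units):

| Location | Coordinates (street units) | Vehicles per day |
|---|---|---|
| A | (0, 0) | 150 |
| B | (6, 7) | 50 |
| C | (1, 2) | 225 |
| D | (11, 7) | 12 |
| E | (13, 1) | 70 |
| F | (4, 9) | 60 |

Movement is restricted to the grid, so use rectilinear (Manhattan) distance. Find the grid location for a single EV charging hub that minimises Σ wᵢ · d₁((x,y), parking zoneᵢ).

(1, 2)

Manhattan distance separates: Σwᵢ(|x−xᵢ|+|y−yᵢ|) = Σwᵢ|x−xᵢ| + Σwᵢ|y−yᵢ|, so x and y are optimised independently as 1-D weighted medians.
Total weight W = 567; half = 283.5.
x-coordinate, sorted with cumulative weight:
  x=0 (A, w=150) cum 150
  x=1 (C, w=225) cum 375  ← median
  x=4 (F, w=60) cum 435
  x=6 (B, w=50) cum 485
  x=11 (D, w=12) cum 497
  x=13 (E, w=70) cum 567
⇒ x* = 1
y-coordinate, sorted with cumulative weight:
  y=0 (A, w=150) cum 150
  y=1 (E, w=70) cum 220
  y=2 (C, w=225) cum 445  ← median
  y=7 (B, w=50) cum 495
  y=7 (D, w=12) cum 507
  y=9 (F, w=60) cum 567
⇒ y* = 2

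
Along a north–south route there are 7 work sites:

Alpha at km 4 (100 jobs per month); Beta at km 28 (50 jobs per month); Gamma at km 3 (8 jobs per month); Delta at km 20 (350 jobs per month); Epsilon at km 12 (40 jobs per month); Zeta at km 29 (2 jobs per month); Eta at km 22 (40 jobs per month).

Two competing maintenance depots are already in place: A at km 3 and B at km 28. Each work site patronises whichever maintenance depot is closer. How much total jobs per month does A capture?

148

The indifferent point is the midpoint (3+28)/2 = 15.5; work sites left of it (closer to A at 3) go to A, those right go to B.
  Gamma at 3 (w=8) → A
  Alpha at 4 (w=100) → A
  Epsilon at 12 (w=40) → A
  Delta at 20 (w=350) → B
  Eta at 22 (w=40) → B
  Beta at 28 (w=50) → B
  Zeta at 29 (w=2) → B
A captures 148; B captures 442.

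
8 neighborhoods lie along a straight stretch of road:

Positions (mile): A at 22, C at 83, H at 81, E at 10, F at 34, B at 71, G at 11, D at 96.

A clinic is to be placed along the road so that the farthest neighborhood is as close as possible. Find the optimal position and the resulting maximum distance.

location 53, max distance 43

The 1-center on a line is the midpoint of the two extreme points: leftmost at 10, rightmost at 96.
Optimal location = (10 + 96)/2 = 53; maximum distance = (96 − 10)/2 = 43.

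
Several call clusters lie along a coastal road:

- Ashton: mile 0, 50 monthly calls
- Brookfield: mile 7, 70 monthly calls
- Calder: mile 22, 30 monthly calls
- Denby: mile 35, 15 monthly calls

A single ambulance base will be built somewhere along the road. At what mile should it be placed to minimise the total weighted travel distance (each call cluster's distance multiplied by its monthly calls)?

For a sum of weighted absolute distances on a line, the optimum is the weighted median (not the mean). Total weight W = 165; half-weight = 82.5.
Sort by position and accumulate weight:
  mile 0 (Ashton, w=50) → cum 50
  mile 7 (Brookfield, w=70) → cum 120  ≥ 82.5 → median here
  mile 22 (Calder, w=30) → cum 150
  mile 35 (Denby, w=15) → cum 165
Optimal location: mile 7.

x = 7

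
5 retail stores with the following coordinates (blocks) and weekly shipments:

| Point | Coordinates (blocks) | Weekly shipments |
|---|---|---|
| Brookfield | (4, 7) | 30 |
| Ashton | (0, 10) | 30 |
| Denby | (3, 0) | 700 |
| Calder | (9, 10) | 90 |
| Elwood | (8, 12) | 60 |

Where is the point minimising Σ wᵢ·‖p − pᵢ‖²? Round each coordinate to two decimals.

The minimiser of Σwᵢ‖p−pᵢ‖² is the weighted centroid p* = (Σwᵢpᵢ)/(Σwᵢ).
Σwᵢ = 910.
Σwᵢxᵢ = 30·4 + 30·0 + 700·3 + 90·9 + 60·8 = 3510.
Σwᵢyᵢ = 30·7 + 30·10 + 700·0 + 90·10 + 60·12 = 2130.
x* = 3510/910 = 3.86, y* = 2130/910 = 2.34.

(3.86, 2.34)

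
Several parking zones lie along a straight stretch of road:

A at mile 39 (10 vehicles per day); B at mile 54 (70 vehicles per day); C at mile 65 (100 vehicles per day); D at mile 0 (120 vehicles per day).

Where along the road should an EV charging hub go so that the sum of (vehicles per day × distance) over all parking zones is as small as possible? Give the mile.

x = 54

For a sum of weighted absolute distances on a line, the optimum is the weighted median (not the mean). Total weight W = 300; half-weight = 150.
Sort by position and accumulate weight:
  mile 0 (D, w=120) → cum 120
  mile 39 (A, w=10) → cum 130
  mile 54 (B, w=70) → cum 200  ≥ 150 → median here
  mile 65 (C, w=100) → cum 300
Optimal location: mile 54.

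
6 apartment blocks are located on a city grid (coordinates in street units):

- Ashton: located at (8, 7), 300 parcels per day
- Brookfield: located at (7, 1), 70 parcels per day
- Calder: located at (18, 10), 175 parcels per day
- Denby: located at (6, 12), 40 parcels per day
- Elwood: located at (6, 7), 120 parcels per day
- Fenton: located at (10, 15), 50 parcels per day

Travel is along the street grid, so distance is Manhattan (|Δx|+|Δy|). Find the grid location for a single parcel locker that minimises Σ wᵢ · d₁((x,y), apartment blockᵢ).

(8, 7)

Manhattan distance separates: Σwᵢ(|x−xᵢ|+|y−yᵢ|) = Σwᵢ|x−xᵢ| + Σwᵢ|y−yᵢ|, so x and y are optimised independently as 1-D weighted medians.
Total weight W = 755; half = 377.5.
x-coordinate, sorted with cumulative weight:
  x=6 (Denby, w=40) cum 40
  x=6 (Elwood, w=120) cum 160
  x=7 (Brookfield, w=70) cum 230
  x=8 (Ashton, w=300) cum 530  ← median
  x=10 (Fenton, w=50) cum 580
  x=18 (Calder, w=175) cum 755
⇒ x* = 8
y-coordinate, sorted with cumulative weight:
  y=1 (Brookfield, w=70) cum 70
  y=7 (Ashton, w=300) cum 370
  y=7 (Elwood, w=120) cum 490  ← median
  y=10 (Calder, w=175) cum 665
  y=12 (Denby, w=40) cum 705
  y=15 (Fenton, w=50) cum 755
⇒ y* = 7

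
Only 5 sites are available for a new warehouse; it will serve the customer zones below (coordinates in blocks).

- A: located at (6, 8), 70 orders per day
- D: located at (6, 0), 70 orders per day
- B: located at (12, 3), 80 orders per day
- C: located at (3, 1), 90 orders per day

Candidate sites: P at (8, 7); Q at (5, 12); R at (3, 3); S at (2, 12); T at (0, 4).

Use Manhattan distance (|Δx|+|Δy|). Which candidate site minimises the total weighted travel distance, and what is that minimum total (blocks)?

Total weighted distance at each candidate:
  P (8, 7): total = 2470
  Q (5, 12): total = 3710
  R (3, 3): total = 1880
  S (2, 12): total = 4280
  T (0, 4): total = 2980
Minimum is at R with total 1880 blocks.

R, total 1880 blocks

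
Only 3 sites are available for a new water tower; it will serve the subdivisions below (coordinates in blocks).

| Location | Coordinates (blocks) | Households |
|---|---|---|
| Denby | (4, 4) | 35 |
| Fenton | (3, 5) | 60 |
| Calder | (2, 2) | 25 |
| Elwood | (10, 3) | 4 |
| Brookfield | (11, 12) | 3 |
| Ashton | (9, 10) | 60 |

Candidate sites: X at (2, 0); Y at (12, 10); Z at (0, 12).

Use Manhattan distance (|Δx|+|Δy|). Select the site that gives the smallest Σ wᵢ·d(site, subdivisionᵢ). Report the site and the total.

X, total 1747 blocks

Total weighted distance at each candidate:
  X (2, 0): total = 1747
  Y (12, 10): total = 2005
  Z (0, 12): total = 2089
Minimum is at X with total 1747 blocks.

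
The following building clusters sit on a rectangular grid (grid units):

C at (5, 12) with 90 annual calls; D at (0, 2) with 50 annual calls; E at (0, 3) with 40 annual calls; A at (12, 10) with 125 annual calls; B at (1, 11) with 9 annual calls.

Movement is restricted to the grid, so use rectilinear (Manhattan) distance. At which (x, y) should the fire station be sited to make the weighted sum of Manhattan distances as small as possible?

(5, 10)

Manhattan distance separates: Σwᵢ(|x−xᵢ|+|y−yᵢ|) = Σwᵢ|x−xᵢ| + Σwᵢ|y−yᵢ|, so x and y are optimised independently as 1-D weighted medians.
Total weight W = 314; half = 157.
x-coordinate, sorted with cumulative weight:
  x=0 (D, w=50) cum 50
  x=0 (E, w=40) cum 90
  x=1 (B, w=9) cum 99
  x=5 (C, w=90) cum 189  ← median
  x=12 (A, w=125) cum 314
⇒ x* = 5
y-coordinate, sorted with cumulative weight:
  y=2 (D, w=50) cum 50
  y=3 (E, w=40) cum 90
  y=10 (A, w=125) cum 215  ← median
  y=11 (B, w=9) cum 224
  y=12 (C, w=90) cum 314
⇒ y* = 10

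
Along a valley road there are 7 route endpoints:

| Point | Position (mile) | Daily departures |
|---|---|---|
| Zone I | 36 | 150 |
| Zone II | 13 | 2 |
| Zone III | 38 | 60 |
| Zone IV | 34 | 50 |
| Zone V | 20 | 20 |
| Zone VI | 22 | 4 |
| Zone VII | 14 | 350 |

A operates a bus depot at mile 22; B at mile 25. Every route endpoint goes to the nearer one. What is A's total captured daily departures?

The indifferent point is the midpoint (22+25)/2 = 23.5; route endpoints left of it (closer to A at 22) go to A, those right go to B.
  Zone II at 13 (w=2) → A
  Zone VII at 14 (w=350) → A
  Zone V at 20 (w=20) → A
  Zone VI at 22 (w=4) → A
  Zone IV at 34 (w=50) → B
  Zone I at 36 (w=150) → B
  Zone III at 38 (w=60) → B
A captures 376; B captures 260.

376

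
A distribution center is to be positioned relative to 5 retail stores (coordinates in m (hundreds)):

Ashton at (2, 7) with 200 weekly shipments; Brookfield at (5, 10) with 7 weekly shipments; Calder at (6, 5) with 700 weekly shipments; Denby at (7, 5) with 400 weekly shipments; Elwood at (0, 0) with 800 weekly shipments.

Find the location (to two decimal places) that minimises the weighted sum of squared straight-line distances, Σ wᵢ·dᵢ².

The minimiser of Σwᵢ‖p−pᵢ‖² is the weighted centroid p* = (Σwᵢpᵢ)/(Σwᵢ).
Σwᵢ = 2107.
Σwᵢxᵢ = 200·2 + 7·5 + 700·6 + 400·7 + 800·0 = 7435.
Σwᵢyᵢ = 200·7 + 7·10 + 700·5 + 400·5 + 800·0 = 6970.
x* = 7435/2107 = 3.53, y* = 6970/2107 = 3.31.

(3.53, 3.31)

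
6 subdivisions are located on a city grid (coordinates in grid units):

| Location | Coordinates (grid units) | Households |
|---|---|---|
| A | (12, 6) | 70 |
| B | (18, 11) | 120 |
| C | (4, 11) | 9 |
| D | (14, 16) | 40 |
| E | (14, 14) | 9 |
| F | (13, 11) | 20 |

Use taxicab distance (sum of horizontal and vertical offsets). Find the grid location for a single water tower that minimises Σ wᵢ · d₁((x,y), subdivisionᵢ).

(14, 11)

Manhattan distance separates: Σwᵢ(|x−xᵢ|+|y−yᵢ|) = Σwᵢ|x−xᵢ| + Σwᵢ|y−yᵢ|, so x and y are optimised independently as 1-D weighted medians.
Total weight W = 268; half = 134.
x-coordinate, sorted with cumulative weight:
  x=4 (C, w=9) cum 9
  x=12 (A, w=70) cum 79
  x=13 (F, w=20) cum 99
  x=14 (D, w=40) cum 139  ← median
  x=14 (E, w=9) cum 148
  x=18 (B, w=120) cum 268
⇒ x* = 14
y-coordinate, sorted with cumulative weight:
  y=6 (A, w=70) cum 70
  y=11 (B, w=120) cum 190  ← median
  y=11 (C, w=9) cum 199
  y=11 (F, w=20) cum 219
  y=14 (E, w=9) cum 228
  y=16 (D, w=40) cum 268
⇒ y* = 11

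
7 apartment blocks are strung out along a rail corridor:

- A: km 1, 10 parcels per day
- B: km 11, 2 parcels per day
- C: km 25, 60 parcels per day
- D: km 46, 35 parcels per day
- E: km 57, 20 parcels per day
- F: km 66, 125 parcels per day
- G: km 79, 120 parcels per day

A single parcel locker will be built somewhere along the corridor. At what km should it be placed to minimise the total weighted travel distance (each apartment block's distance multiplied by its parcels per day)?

For a sum of weighted absolute distances on a line, the optimum is the weighted median (not the mean). Total weight W = 372; half-weight = 186.
Sort by position and accumulate weight:
  km 1 (A, w=10) → cum 10
  km 11 (B, w=2) → cum 12
  km 25 (C, w=60) → cum 72
  km 46 (D, w=35) → cum 107
  km 57 (E, w=20) → cum 127
  km 66 (F, w=125) → cum 252  ≥ 186 → median here
  km 79 (G, w=120) → cum 372
Optimal location: km 66.

x = 66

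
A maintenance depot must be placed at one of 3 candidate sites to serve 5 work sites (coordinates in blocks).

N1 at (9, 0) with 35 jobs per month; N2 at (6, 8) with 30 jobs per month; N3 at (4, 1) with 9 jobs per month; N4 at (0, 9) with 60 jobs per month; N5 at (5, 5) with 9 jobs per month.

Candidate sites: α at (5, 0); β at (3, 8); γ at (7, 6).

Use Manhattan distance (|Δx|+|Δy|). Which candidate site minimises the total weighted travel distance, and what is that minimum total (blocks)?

Total weighted distance at each candidate:
  α (5, 0): total = 1313
  β (3, 8): total = 937
  γ (7, 6): total = 1069
Minimum is at β with total 937 blocks.

β, total 937 blocks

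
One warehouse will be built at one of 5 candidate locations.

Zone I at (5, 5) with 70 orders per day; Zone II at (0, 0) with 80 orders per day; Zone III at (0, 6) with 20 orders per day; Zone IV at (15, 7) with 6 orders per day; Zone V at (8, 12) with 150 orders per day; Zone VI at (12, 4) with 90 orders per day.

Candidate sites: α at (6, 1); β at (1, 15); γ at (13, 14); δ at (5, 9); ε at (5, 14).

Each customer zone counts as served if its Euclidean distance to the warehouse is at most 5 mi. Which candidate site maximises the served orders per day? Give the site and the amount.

Coverage radius r = 5 mi; a point is covered iff (Δx)²+(Δy)² ≤ 5² = 25.
  α (6, 1): covers {Zone I} → 70
  β (1, 15): covers {none} → 0
  γ (13, 14): covers {none} → 0
  δ (5, 9): covers {Zone I, Zone V} → 220
  ε (5, 14): covers {Zone V} → 150
Maximum coverage at δ: 220 orders per day.

δ, covering 220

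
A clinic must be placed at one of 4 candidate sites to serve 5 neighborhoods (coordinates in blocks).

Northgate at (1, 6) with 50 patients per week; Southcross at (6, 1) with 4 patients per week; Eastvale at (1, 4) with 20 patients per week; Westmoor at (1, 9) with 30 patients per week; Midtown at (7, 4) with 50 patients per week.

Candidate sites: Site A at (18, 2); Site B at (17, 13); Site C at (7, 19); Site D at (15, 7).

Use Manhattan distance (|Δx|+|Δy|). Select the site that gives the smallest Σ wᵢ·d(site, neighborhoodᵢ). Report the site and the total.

Site D, total 2180 blocks

Total weighted distance at each candidate:
  Site A (18, 2): total = 2852
  Site B (17, 13): total = 3292
  Site C (7, 19): total = 2676
  Site D (15, 7): total = 2180
Minimum is at Site D with total 2180 blocks.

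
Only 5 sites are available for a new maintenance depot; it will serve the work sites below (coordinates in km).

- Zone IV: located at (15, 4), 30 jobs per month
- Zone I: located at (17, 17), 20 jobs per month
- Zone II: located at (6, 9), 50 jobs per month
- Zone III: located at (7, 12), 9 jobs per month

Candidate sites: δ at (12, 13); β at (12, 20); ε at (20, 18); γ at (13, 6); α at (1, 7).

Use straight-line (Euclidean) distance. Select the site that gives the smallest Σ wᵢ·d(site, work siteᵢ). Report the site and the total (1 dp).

γ, total 776.1 km

Total weighted distance at each candidate:
  δ (12, 13): total = 819.1
  β (12, 20): total = 1316.4
  ε (20, 18): total = 1470.3
  γ (13, 6): total = 776.1
  α (1, 7): total = 1146.4
Minimum is at γ with total 776.1 km.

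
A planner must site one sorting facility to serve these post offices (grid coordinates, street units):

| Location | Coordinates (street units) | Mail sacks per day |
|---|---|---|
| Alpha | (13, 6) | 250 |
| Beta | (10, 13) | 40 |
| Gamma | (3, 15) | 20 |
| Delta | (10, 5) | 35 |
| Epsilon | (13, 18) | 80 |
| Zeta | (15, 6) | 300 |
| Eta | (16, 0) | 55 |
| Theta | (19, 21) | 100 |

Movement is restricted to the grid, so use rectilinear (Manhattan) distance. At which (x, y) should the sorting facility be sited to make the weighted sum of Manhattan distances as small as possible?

(15, 6)

Manhattan distance separates: Σwᵢ(|x−xᵢ|+|y−yᵢ|) = Σwᵢ|x−xᵢ| + Σwᵢ|y−yᵢ|, so x and y are optimised independently as 1-D weighted medians.
Total weight W = 880; half = 440.
x-coordinate, sorted with cumulative weight:
  x=3 (Gamma, w=20) cum 20
  x=10 (Beta, w=40) cum 60
  x=10 (Delta, w=35) cum 95
  x=13 (Alpha, w=250) cum 345
  x=13 (Epsilon, w=80) cum 425
  x=15 (Zeta, w=300) cum 725  ← median
  x=16 (Eta, w=55) cum 780
  x=19 (Theta, w=100) cum 880
⇒ x* = 15
y-coordinate, sorted with cumulative weight:
  y=0 (Eta, w=55) cum 55
  y=5 (Delta, w=35) cum 90
  y=6 (Alpha, w=250) cum 340
  y=6 (Zeta, w=300) cum 640  ← median
  y=13 (Beta, w=40) cum 680
  y=15 (Gamma, w=20) cum 700
  y=18 (Epsilon, w=80) cum 780
  y=21 (Theta, w=100) cum 880
⇒ y* = 6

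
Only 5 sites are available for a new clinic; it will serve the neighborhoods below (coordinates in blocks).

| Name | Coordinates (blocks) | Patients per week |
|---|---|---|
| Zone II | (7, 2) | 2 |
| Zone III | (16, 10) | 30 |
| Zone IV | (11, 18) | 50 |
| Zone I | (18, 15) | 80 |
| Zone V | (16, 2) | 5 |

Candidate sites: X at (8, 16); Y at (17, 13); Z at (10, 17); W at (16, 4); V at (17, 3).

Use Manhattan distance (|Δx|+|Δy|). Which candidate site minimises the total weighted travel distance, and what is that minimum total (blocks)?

Y, total 1012 blocks

Total weighted distance at each candidate:
  X (8, 16): total = 1690
  Y (17, 13): total = 1012
  Z (10, 17): total = 1431
  W (16, 4): total = 2202
  V (17, 3): total = 2362
Minimum is at Y with total 1012 blocks.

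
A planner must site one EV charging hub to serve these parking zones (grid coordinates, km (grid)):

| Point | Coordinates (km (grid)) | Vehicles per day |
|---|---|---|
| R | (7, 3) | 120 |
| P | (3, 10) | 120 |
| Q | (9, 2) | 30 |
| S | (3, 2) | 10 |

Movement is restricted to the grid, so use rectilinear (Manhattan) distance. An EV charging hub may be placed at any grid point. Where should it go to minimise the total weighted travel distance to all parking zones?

(7, 3)

Manhattan distance separates: Σwᵢ(|x−xᵢ|+|y−yᵢ|) = Σwᵢ|x−xᵢ| + Σwᵢ|y−yᵢ|, so x and y are optimised independently as 1-D weighted medians.
Total weight W = 280; half = 140.
x-coordinate, sorted with cumulative weight:
  x=3 (P, w=120) cum 120
  x=3 (S, w=10) cum 130
  x=7 (R, w=120) cum 250  ← median
  x=9 (Q, w=30) cum 280
⇒ x* = 7
y-coordinate, sorted with cumulative weight:
  y=2 (Q, w=30) cum 30
  y=2 (S, w=10) cum 40
  y=3 (R, w=120) cum 160  ← median
  y=10 (P, w=120) cum 280
⇒ y* = 3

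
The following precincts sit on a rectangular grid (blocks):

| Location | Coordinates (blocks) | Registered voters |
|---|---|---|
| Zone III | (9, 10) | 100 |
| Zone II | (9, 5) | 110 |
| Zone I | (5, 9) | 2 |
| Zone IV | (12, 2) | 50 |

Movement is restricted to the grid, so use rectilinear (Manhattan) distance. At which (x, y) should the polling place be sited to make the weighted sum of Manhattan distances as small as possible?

Manhattan distance separates: Σwᵢ(|x−xᵢ|+|y−yᵢ|) = Σwᵢ|x−xᵢ| + Σwᵢ|y−yᵢ|, so x and y are optimised independently as 1-D weighted medians.
Total weight W = 262; half = 131.
x-coordinate, sorted with cumulative weight:
  x=5 (Zone I, w=2) cum 2
  x=9 (Zone III, w=100) cum 102
  x=9 (Zone II, w=110) cum 212  ← median
  x=12 (Zone IV, w=50) cum 262
⇒ x* = 9
y-coordinate, sorted with cumulative weight:
  y=2 (Zone IV, w=50) cum 50
  y=5 (Zone II, w=110) cum 160  ← median
  y=9 (Zone I, w=2) cum 162
  y=10 (Zone III, w=100) cum 262
⇒ y* = 5

(9, 5)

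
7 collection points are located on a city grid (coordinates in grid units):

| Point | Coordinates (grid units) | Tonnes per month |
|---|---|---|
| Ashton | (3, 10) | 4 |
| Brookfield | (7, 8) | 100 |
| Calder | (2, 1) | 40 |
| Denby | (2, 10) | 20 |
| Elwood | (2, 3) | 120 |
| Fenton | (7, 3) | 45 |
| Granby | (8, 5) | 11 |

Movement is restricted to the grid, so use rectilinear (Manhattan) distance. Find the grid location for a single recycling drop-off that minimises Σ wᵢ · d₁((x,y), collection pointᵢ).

Manhattan distance separates: Σwᵢ(|x−xᵢ|+|y−yᵢ|) = Σwᵢ|x−xᵢ| + Σwᵢ|y−yᵢ|, so x and y are optimised independently as 1-D weighted medians.
Total weight W = 340; half = 170.
x-coordinate, sorted with cumulative weight:
  x=2 (Calder, w=40) cum 40
  x=2 (Denby, w=20) cum 60
  x=2 (Elwood, w=120) cum 180  ← median
  x=3 (Ashton, w=4) cum 184
  x=7 (Brookfield, w=100) cum 284
  x=7 (Fenton, w=45) cum 329
  x=8 (Granby, w=11) cum 340
⇒ x* = 2
y-coordinate, sorted with cumulative weight:
  y=1 (Calder, w=40) cum 40
  y=3 (Elwood, w=120) cum 160
  y=3 (Fenton, w=45) cum 205  ← median
  y=5 (Granby, w=11) cum 216
  y=8 (Brookfield, w=100) cum 316
  y=10 (Ashton, w=4) cum 320
  y=10 (Denby, w=20) cum 340
⇒ y* = 3

(2, 3)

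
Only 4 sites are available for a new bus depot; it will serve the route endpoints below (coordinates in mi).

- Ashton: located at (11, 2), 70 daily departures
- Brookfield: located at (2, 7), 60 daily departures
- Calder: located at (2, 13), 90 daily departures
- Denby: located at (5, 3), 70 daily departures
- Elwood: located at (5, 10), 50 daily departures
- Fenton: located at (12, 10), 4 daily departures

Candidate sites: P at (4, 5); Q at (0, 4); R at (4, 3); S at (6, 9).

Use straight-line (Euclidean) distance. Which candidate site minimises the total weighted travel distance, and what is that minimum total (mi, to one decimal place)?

Total weighted distance at each candidate:
  P (4, 5): total = 1894.2
  Q (0, 4): total = 2629.8
  R (4, 3): total = 2147.2
  S (6, 9): total = 1900.4
Minimum is at P with total 1894.2 mi.

P, total 1894.2 mi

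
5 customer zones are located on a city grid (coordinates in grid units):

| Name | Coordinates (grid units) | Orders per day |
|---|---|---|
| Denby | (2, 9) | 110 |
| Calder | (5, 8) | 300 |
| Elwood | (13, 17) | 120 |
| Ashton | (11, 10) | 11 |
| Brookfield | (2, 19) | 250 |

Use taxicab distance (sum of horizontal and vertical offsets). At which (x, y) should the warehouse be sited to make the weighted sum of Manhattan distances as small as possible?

(5, 9)

Manhattan distance separates: Σwᵢ(|x−xᵢ|+|y−yᵢ|) = Σwᵢ|x−xᵢ| + Σwᵢ|y−yᵢ|, so x and y are optimised independently as 1-D weighted medians.
Total weight W = 791; half = 395.5.
x-coordinate, sorted with cumulative weight:
  x=2 (Denby, w=110) cum 110
  x=2 (Brookfield, w=250) cum 360
  x=5 (Calder, w=300) cum 660  ← median
  x=11 (Ashton, w=11) cum 671
  x=13 (Elwood, w=120) cum 791
⇒ x* = 5
y-coordinate, sorted with cumulative weight:
  y=8 (Calder, w=300) cum 300
  y=9 (Denby, w=110) cum 410  ← median
  y=10 (Ashton, w=11) cum 421
  y=17 (Elwood, w=120) cum 541
  y=19 (Brookfield, w=250) cum 791
⇒ y* = 9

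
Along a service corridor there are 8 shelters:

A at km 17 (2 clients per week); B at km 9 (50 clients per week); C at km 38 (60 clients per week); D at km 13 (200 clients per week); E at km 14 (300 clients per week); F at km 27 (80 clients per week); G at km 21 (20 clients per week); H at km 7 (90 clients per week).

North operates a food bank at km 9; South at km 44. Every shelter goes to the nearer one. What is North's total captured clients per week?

The indifferent point is the midpoint (9+44)/2 = 26.5; shelters left of it (closer to North at 9) go to North, those right go to South.
  H at 7 (w=90) → North
  B at 9 (w=50) → North
  D at 13 (w=200) → North
  E at 14 (w=300) → North
  A at 17 (w=2) → North
  G at 21 (w=20) → North
  F at 27 (w=80) → South
  C at 38 (w=60) → South
North captures 662; South captures 140.

662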